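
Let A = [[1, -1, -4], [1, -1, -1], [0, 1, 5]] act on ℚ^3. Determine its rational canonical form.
R = [[0, 0, -3], [1, 0, -1], [0, 1, 5]]

The invariant factors of A (the non-unit diagonal entries of the Smith normal form of xI - A over ℚ[x]) are (x - 1)(x^2 - 4x - 3), each dividing the next. The characteristic polynomial is their product, (x - 1)(x^2 - 4x - 3).

The rational canonical form is the block-diagonal matrix of companion matrices C(f_i):
R = [[0, 0, -3], [1, 0, -1], [0, 1, 5]].

Note the characteristic polynomial does not split into linear factors over ℚ, so A has no Jordan form over ℚ; the rational canonical form exists over any field.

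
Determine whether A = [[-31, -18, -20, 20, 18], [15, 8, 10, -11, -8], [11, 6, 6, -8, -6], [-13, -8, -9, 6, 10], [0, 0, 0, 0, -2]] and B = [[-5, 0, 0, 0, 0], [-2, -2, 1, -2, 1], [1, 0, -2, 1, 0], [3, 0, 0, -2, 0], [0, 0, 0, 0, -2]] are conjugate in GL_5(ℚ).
Yes.

Two matrices over a field are similar if and only if they have the same invariant factors.

Both A and B have characteristic polynomial (x + 2)^4(x + 5) and minimal polynomial (x + 2)^3(x + 5). Computing further, both have invariant factors x + 2, (x + 2)^3(x + 5). Hence A and B are similar.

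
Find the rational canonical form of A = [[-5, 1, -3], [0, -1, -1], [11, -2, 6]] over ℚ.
The invariant factors of A (the non-unit diagonal entries of the Smith normal form of xI - A over ℚ[x]) are x^3 + 4, each dividing the next. The characteristic polynomial is their product, x^3 + 4.

The rational canonical form is the block-diagonal matrix of companion matrices C(f_i):
R = [[0, 0, -4], [1, 0, 0], [0, 1, 0]].

Note the characteristic polynomial does not split into linear factors over ℚ, so A has no Jordan form over ℚ; the rational canonical form exists over any field.

R = [[0, 0, -4], [1, 0, 0], [0, 1, 0]]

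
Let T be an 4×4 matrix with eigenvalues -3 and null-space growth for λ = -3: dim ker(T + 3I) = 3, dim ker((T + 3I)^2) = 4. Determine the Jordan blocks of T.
Jordan blocks: (-3, 2), (-3, 1), (-3, 1)

λ = -3: successive nullity increments [3, 1] count blocks of size ≥ k; block sizes are [2, 1, 1].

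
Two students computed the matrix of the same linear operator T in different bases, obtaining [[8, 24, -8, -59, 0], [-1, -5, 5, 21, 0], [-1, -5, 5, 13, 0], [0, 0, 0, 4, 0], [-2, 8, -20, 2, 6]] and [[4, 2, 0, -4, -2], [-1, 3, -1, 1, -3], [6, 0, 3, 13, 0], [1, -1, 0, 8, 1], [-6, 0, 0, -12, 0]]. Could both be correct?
Two matrices over a field are similar if and only if they have the same invariant factors.

Both A and B have characteristic polynomial x(x - 6)(x - 4)^3 and minimal polynomial x(x - 6)(x - 4)^3. Computing further, both have invariant factors x(x - 6)(x - 4)^3. Hence A and B are similar.

Yes.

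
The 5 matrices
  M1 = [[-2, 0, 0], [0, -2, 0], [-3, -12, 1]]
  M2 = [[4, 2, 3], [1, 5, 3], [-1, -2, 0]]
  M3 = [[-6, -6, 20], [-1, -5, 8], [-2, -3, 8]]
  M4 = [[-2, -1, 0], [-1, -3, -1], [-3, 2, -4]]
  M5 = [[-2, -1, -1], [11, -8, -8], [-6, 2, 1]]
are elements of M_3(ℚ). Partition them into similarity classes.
Characteristic polynomials: χ_{M1} = (x - 1)(x + 2)^2, χ_{M2} = (x - 3)^3, χ_{M3} = (x - 1)(x + 2)^2, χ_{M4} = (x + 3)^3, χ_{M5} = (x + 3)^3.

{M1}: invariant factors x + 2, (x - 1)(x + 2).

{M2}: invariant factors x - 3, (x - 3)^2.

{M3}: invariant factors (x - 1)(x + 2)^2.

{M4, M5}: invariant factors (x + 3)^3.

Matrices are similar if and only if their invariant-factor lists agree; the partition into similarity classes is {M1}, {M2}, {M3}, {M4, M5}.

4 classes: {M1}, {M2}, {M3}, {M4, M5}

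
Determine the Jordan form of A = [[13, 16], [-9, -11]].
The characteristic polynomial is det(xI - A) = (x - 1)^2, so the eigenvalues are 1 (algebraic multiplicity 2).

For λ = 1: rank(A - I) = 1, rank((A - I)^2) = 0. The eigenspace has dimension 2 - 1 = 1, so there is 1 Jordan block; the rank sequence gives block sizes [2].

Assembling the blocks gives the Jordan form J above.

J = [[1, 1], [0, 1]]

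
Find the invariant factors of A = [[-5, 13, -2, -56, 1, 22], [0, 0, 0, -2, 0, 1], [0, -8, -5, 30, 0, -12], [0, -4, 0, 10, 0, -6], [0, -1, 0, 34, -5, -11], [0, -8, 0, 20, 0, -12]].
The Jordan structure of A has elementary divisors (x + 5)^2, (x + 5), (x + 2), x^2. Arranging the block sizes at each eigenvalue in decreasing order and taking row products gives the invariant factors.

Invariant factors (smallest first, each dividing the next): x + 5, x^2(x + 2)(x + 5)^2.

Check: the last factor x^2(x + 2)(x + 5)^2 is the minimal polynomial, and the product x^2(x + 2)(x + 5)^3 is the characteristic polynomial.

x + 5, x^2(x + 2)(x + 5)^2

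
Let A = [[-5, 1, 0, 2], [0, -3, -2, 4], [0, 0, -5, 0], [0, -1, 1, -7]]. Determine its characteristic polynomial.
χ_A(x) = (x + 5)^4

xI - A = [[x + 5, -1, 0, -2], [0, x + 3, 2, -4], [0, 0, x + 5, 0], [0, 1, -1, x + 7]].

Expanding det(xI - A) along the first row:
det(xI - A) = + (x + 5)·det([[x + 3, 2, -4], [0, x + 5, 0], [1, -1, x + 7]]) - (-1)·det([[0, 2, -4], [0, x + 5, 0], [0, -1, x + 7]]) + (0)·det([[0, x + 3, -4], [0, 0, 0], [0, 1, x + 7]]) - (-2)·det([[0, x + 3, 2], [0, 0, x + 5], [0, 1, -1]]).

Evaluating gives χ_A(x) = x^4 + 20x^3 + 150x^2 + 500x + 625 = (x + 5)^4.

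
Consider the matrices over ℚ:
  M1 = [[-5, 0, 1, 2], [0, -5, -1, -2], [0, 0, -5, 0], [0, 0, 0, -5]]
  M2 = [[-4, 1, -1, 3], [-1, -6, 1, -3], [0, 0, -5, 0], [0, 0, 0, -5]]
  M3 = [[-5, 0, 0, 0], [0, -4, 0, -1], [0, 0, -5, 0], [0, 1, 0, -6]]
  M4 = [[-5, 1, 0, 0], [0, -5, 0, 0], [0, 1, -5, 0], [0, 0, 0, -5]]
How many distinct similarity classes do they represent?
Characteristic polynomials: χ_{M1} = (x + 5)^4, χ_{M2} = (x + 5)^4, χ_{M3} = (x + 5)^4, χ_{M4} = (x + 5)^4.

{M1, M2, M3, M4}: invariant factors x + 5, x + 5, (x + 5)^2.

Matrices are similar if and only if their invariant-factor lists agree; the partition into similarity classes is {M1, M2, M3, M4}.

1 class: {M1, M2, M3, M4}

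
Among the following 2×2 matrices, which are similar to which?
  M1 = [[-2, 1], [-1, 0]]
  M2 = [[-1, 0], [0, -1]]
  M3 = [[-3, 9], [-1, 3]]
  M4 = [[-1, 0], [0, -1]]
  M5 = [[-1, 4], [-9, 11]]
4 classes: {M1}, {M2, M4}, {M3}, {M5}

Characteristic polynomials: χ_{M1} = (x + 1)^2, χ_{M2} = (x + 1)^2, χ_{M3} = x^2, χ_{M4} = (x + 1)^2, χ_{M5} = (x - 5)^2.

{M1}: invariant factors (x + 1)^2.

{M2, M4}: invariant factors x + 1, x + 1.

{M3}: invariant factors x^2.

{M5}: invariant factors (x - 5)^2.

Matrices are similar if and only if their invariant-factor lists agree; the partition into similarity classes is {M1}, {M2, M4}, {M3}, {M5}.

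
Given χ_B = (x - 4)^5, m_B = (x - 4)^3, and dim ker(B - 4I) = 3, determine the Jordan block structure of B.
λ = 4: algebraic multiplicity 5 (exponent in χ_B), largest block size 3 (exponent in m_B), 3 blocks (geometric multiplicity). These force block sizes [3, 1, 1].

Jordan blocks: (4, 3), (4, 1), (4, 1)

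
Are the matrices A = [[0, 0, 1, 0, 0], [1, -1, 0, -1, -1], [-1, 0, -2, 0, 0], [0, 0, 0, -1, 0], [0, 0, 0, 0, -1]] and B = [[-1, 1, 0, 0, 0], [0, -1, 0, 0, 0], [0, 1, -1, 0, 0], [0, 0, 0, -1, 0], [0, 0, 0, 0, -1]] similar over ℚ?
Both have characteristic polynomial (x + 1)^5, but the minimal polynomial of A is (x + 1)^3 while the minimal polynomial of B is (x + 1)^2. The minimal polynomial is a similarity invariant, so A and B are not similar.

No.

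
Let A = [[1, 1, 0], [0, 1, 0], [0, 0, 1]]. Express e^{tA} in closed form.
e^{tA} = [[e^{t}, t*e^{t}, 0], [0, e^{t}, 0], [0, 0, e^{t}]]

A has Jordan form J = [[1, 1, 0], [0, 1, 0], [0, 0, 1]] with A = PJP^{-1}, so e^{tA} = P e^{tJ} P^{-1}.

For a Jordan block J_k(λ), e^{tJ_k(λ)} = e^{λt} · (I + tN + t^2 N^2/2! + ... + t^{k-1} N^{k-1}/(k-1)!) where N is the nilpotent superdiagonal part.

Assembling the blocks and conjugating back gives the entries of e^{tA} as shown above.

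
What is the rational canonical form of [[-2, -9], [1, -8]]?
The invariant factors of A (the non-unit diagonal entries of the Smith normal form of xI - A over ℚ[x]) are (x + 5)^2, each dividing the next. The characteristic polynomial is their product, (x + 5)^2.

The rational canonical form is the block-diagonal matrix of companion matrices C(f_i):
R = [[0, -25], [1, -10]].

R = [[0, -25], [1, -10]]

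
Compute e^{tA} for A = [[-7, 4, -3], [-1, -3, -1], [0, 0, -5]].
A has Jordan form J = [[-5, 1, 0], [0, -5, 1], [0, 0, -5]] with A = PJP^{-1}, so e^{tA} = P e^{tJ} P^{-1}.

For a Jordan block J_k(λ), e^{tJ_k(λ)} = e^{λt} · (I + tN + t^2 N^2/2! + ... + t^{k-1} N^{k-1}/(k-1)!) where N is the nilpotent superdiagonal part.

Assembling the blocks and conjugating back gives the entries of e^{tA} as shown above.

e^{tA} = [[(1 - 2*t)*e^{-5*t}, 4*t*e^{-5*t}, t*(t - 3)*e^{-5*t}], [-t*e^{-5*t}, (2*t + 1)*e^{-5*t}, t*(t - 2)*e^{-5*t}/2], [0, 0, e^{-5*t}]]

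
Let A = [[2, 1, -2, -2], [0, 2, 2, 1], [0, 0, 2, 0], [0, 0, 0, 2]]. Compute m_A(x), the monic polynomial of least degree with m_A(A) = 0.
The characteristic polynomial factors as (x - 2)^4. The minimal polynomial is ∏(x - λ)^{k_λ} where k_λ is the size of the largest Jordan block at λ.

For λ = 2: rank(A - 2I) = 2, and the largest Jordan block has size 3 (the smallest k with rank((A - 2I)^k) = rank((A - 2I)^(k+1))).

So m_A(x) = (x - 2)^3.

m_A(x) = (x - 2)^3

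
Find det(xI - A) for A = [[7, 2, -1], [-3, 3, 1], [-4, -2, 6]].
χ_A(x) = (x - 6)(x - 5)^2

xI - A = [[x - 7, -2, 1], [3, x - 3, -1], [4, 2, x - 6]].

Expanding det(xI - A) along the first row:
det(xI - A) = + (x - 7)·det([[x - 3, -1], [2, x - 6]]) - (-2)·det([[3, -1], [4, x - 6]]) + (1)·det([[3, x - 3], [4, 2]]).

Evaluating gives χ_A(x) = x^3 - 16x^2 + 85x - 150 = (x - 6)(x - 5)^2.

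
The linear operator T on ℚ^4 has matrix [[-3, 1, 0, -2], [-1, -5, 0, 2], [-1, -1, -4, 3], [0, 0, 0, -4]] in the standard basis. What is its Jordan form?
J = [[-4, 1, 0, 0], [0, -4, 0, 0], [0, 0, -4, 1], [0, 0, 0, -4]]

The characteristic polynomial is det(xI - A) = (x + 4)^4, so the eigenvalues are -4 (algebraic multiplicity 4).

For λ = -4: rank(A + 4I) = 2, rank((A + 4I)^2) = 0. The eigenspace has dimension 4 - 2 = 2, so there are 2 Jordan blocks; the rank sequence gives block sizes [2, 2].

Assembling the blocks gives the Jordan form J above.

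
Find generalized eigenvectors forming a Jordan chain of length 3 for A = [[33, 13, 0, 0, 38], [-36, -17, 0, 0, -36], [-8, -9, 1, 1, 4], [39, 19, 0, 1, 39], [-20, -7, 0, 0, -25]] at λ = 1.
v_1 = [[2, -2, 0, 2, -1]]^T, v_2 = [[0, 0, 0, 1, 0]]^T, v_3 = [[0, 0, 1, 0, 0]]^T

We seek v_1 ∈ ker((A - I)^3) \ ker((A - I)^2), then set v_{i+1} = (A - I) v_i.

One such chain is v_1 = [[2, -2, 0, 2, -1]]^T, v_2 = [[0, 0, 0, 1, 0]]^T, v_3 = [[0, 0, 1, 0, 0]]^T. Check: (A - I) v_3 = [[0, 0, 0, 0, 0]]^T = 0.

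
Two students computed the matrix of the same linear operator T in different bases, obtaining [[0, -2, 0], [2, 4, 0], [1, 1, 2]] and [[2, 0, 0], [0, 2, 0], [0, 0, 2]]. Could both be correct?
No.

Both have characteristic polynomial (x - 2)^3, but the minimal polynomial of A is (x - 2)^2 while the minimal polynomial of B is x - 2. The minimal polynomial is a similarity invariant, so A and B are not similar.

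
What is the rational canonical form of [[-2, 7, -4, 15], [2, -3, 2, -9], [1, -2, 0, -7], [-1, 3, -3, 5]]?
R = [[0, 0, 0, 0], [1, 0, 0, 0], [0, 1, 0, 4], [0, 0, 1, 0]]

The invariant factors of A (the non-unit diagonal entries of the Smith normal form of xI - A over ℚ[x]) are x^2(x - 2)(x + 2), each dividing the next. The characteristic polynomial is their product, x^2(x - 2)(x + 2).

The rational canonical form is the block-diagonal matrix of companion matrices C(f_i):
R = [[0, 0, 0, 0], [1, 0, 0, 0], [0, 1, 0, 4], [0, 0, 1, 0]].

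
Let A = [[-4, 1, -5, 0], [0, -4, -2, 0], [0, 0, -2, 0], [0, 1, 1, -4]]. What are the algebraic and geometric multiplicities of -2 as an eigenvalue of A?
algebraic multiplicity 1, geometric multiplicity 1

The characteristic polynomial is (x + 2)(x + 4)^3, so the factor x + 2 appears with exponent 1: the algebraic multiplicity is 1.

rank(A + 2I) = 3, so the eigenspace has dimension 4 - 3 = 1: the geometric multiplicity is 1.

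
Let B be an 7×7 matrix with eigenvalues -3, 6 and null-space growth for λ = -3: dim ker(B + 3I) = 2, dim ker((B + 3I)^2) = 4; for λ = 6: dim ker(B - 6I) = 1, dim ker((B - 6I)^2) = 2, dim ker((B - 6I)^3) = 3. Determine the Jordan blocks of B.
λ = -3: successive nullity increments [2, 2] count blocks of size ≥ k; block sizes are [2, 2].
λ = 6: successive nullity increments [1, 1, 1] count blocks of size ≥ k; block sizes are [3].

Jordan blocks: (-3, 2), (-3, 2), (6, 3)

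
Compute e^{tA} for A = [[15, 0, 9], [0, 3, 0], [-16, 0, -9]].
A has Jordan form J = [[3, 1, 0], [0, 3, 0], [0, 0, 3]] with A = PJP^{-1}, so e^{tA} = P e^{tJ} P^{-1}.

For a Jordan block J_k(λ), e^{tJ_k(λ)} = e^{λt} · (I + tN + t^2 N^2/2! + ... + t^{k-1} N^{k-1}/(k-1)!) where N is the nilpotent superdiagonal part.

Assembling the blocks and conjugating back gives the entries of e^{tA} as shown above.

e^{tA} = [[(12*t + 1)*e^{3*t}, 0, 9*t*e^{3*t}], [0, e^{3*t}, 0], [-16*t*e^{3*t}, 0, (1 - 12*t)*e^{3*t}]]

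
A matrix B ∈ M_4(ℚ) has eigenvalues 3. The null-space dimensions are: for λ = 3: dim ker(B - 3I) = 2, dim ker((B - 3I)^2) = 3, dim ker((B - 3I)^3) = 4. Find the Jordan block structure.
Jordan blocks: (3, 3), (3, 1)

λ = 3: successive nullity increments [2, 1, 1] count blocks of size ≥ k; block sizes are [3, 1].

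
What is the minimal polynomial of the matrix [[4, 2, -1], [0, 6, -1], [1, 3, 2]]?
The characteristic polynomial factors as (x - 4)^3. The minimal polynomial is ∏(x - λ)^{k_λ} where k_λ is the size of the largest Jordan block at λ.

For λ = 4: rank(A - 4I) = 2, and the largest Jordan block has size 3 (the smallest k with rank((A - 4I)^k) = rank((A - 4I)^(k+1))).

So m_A(x) = (x - 4)^3.

m_A(x) = (x - 4)^3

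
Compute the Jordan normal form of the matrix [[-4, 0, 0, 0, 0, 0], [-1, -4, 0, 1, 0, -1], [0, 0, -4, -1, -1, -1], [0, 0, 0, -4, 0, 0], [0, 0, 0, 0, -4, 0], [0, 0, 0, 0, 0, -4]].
The characteristic polynomial is det(xI - A) = (x + 4)^6, so the eigenvalues are -4 (algebraic multiplicity 6).

For λ = -4: rank(A + 4I) = 2, rank((A + 4I)^2) = 0. The eigenspace has dimension 6 - 2 = 4, so there are 4 Jordan blocks; the rank sequence gives block sizes [2, 2, 1, 1].

Assembling the blocks gives the Jordan form J above.

J = [[-4, 1, 0, 0, 0, 0], [0, -4, 0, 0, 0, 0], [0, 0, -4, 1, 0, 0], [0, 0, 0, -4, 0, 0], [0, 0, 0, 0, -4, 0], [0, 0, 0, 0, 0, -4]]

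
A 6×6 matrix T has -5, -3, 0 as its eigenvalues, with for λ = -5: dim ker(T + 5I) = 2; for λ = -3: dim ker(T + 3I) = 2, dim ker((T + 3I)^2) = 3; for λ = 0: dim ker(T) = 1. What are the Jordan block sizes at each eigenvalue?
λ = -5: successive nullity increments [2] count blocks of size ≥ k; block sizes are [1, 1].
λ = -3: successive nullity increments [2, 1] count blocks of size ≥ k; block sizes are [2, 1].
λ = 0: successive nullity increments [1] count blocks of size ≥ k; block sizes are [1].

Jordan blocks: (-5, 1), (-5, 1), (-3, 2), (-3, 1), (0, 1)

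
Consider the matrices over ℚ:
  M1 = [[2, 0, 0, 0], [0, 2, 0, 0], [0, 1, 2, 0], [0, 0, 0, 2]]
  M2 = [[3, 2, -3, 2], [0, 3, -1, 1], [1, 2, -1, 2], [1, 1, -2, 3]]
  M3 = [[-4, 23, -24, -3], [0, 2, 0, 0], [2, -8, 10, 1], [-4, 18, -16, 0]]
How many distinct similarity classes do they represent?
Characteristic polynomials: χ_{M1} = (x - 2)^4, χ_{M2} = (x - 2)^4, χ_{M3} = (x - 2)^4.

{M1}: invariant factors x - 2, x - 2, (x - 2)^2.

{M2, M3}: invariant factors (x - 2)^2, (x - 2)^2.

Matrices are similar if and only if their invariant-factor lists agree; the partition into similarity classes is {M1}, {M2, M3}.

2 classes: {M1}, {M2, M3}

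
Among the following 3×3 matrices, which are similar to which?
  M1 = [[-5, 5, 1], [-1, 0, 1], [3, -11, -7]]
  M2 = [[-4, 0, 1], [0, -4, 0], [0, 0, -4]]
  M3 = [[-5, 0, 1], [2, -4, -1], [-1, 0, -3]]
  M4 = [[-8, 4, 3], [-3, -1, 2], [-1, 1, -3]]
2 classes: {M1, M3, M4}, {M2}

Characteristic polynomials: χ_{M1} = (x + 4)^3, χ_{M2} = (x + 4)^3, χ_{M3} = (x + 4)^3, χ_{M4} = (x + 4)^3.

{M1, M3, M4}: invariant factors (x + 4)^3.

{M2}: invariant factors x + 4, (x + 4)^2.

Matrices are similar if and only if their invariant-factor lists agree; the partition into similarity classes is {M1, M3, M4}, {M2}.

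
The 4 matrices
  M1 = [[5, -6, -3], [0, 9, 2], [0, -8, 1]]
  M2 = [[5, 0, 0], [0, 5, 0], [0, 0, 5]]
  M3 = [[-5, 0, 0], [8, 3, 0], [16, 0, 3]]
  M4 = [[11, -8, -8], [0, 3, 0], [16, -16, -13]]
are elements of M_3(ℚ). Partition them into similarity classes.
3 classes: {M1}, {M2}, {M3, M4}

Characteristic polynomials: χ_{M1} = (x - 5)^3, χ_{M2} = (x - 5)^3, χ_{M3} = (x - 3)^2(x + 5), χ_{M4} = (x - 3)^2(x + 5).

{M1}: invariant factors x - 5, (x - 5)^2.

{M2}: invariant factors x - 5, x - 5, x - 5.

{M3, M4}: invariant factors x - 3, (x - 3)(x + 5).

Matrices are similar if and only if their invariant-factor lists agree; the partition into similarity classes is {M1}, {M2}, {M3, M4}.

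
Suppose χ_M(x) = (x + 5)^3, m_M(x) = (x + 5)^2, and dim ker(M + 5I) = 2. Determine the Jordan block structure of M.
Jordan blocks: (-5, 2), (-5, 1)

λ = -5: algebraic multiplicity 3 (exponent in χ_M), largest block size 2 (exponent in m_M), 2 blocks (geometric multiplicity). These force block sizes [2, 1].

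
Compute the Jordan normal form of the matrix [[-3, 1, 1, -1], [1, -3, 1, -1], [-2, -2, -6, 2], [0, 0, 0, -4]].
The characteristic polynomial is det(xI - A) = (x + 4)^4, so the eigenvalues are -4 (algebraic multiplicity 4).

For λ = -4: rank(A + 4I) = 1, rank((A + 4I)^2) = 0. The eigenspace has dimension 4 - 1 = 3, so there are 3 Jordan blocks; the rank sequence gives block sizes [2, 1, 1].

Assembling the blocks gives the Jordan form J above.

J = [[-4, 1, 0, 0], [0, -4, 0, 0], [0, 0, -4, 0], [0, 0, 0, -4]]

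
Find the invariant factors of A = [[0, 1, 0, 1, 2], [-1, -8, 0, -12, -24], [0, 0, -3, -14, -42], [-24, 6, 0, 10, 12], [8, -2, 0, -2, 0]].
The Jordan structure of A has elementary divisors (x + 3)^2, (x + 3), (x - 4), (x - 4). Arranging the block sizes at each eigenvalue in decreasing order and taking row products gives the invariant factors.

Invariant factors (smallest first, each dividing the next): (x - 4)(x + 3), (x - 4)(x + 3)^2.

Check: the last factor (x - 4)(x + 3)^2 is the minimal polynomial, and the product (x - 4)^2(x + 3)^3 is the characteristic polynomial.

(x - 4)(x + 3), (x - 4)(x + 3)^2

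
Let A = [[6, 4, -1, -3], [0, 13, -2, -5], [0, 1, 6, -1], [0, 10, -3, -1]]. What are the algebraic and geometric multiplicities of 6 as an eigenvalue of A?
algebraic multiplicity 4, geometric multiplicity 2

The characteristic polynomial is (x - 6)^4, so the factor x - 6 appears with exponent 4: the algebraic multiplicity is 4.

rank(A - 6I) = 2, so the eigenspace has dimension 4 - 2 = 2: the geometric multiplicity is 2.

Since 2 < 4, A is not diagonalizable.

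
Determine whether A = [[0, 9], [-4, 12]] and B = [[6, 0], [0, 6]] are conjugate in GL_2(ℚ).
No.

Both have characteristic polynomial (x - 6)^2, but the minimal polynomial of A is (x - 6)^2 while the minimal polynomial of B is x - 6. The minimal polynomial is a similarity invariant, so A and B are not similar.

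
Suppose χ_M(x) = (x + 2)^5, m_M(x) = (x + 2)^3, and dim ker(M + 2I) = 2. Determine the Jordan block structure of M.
Jordan blocks: (-2, 3), (-2, 2)

λ = -2: algebraic multiplicity 5 (exponent in χ_M), largest block size 3 (exponent in m_M), 2 blocks (geometric multiplicity). These force block sizes [3, 2].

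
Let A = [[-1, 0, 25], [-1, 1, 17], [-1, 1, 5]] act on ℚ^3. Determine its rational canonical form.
The invariant factors of A (the non-unit diagonal entries of the Smith normal form of xI - A over ℚ[x]) are (x - 4)(x^2 - x + 3), each dividing the next. The characteristic polynomial is their product, (x - 4)(x^2 - x + 3).

The rational canonical form is the block-diagonal matrix of companion matrices C(f_i):
R = [[0, 0, 12], [1, 0, -7], [0, 1, 5]].

Note the characteristic polynomial does not split into linear factors over ℚ, so A has no Jordan form over ℚ; the rational canonical form exists over any field.

R = [[0, 0, 12], [1, 0, -7], [0, 1, 5]]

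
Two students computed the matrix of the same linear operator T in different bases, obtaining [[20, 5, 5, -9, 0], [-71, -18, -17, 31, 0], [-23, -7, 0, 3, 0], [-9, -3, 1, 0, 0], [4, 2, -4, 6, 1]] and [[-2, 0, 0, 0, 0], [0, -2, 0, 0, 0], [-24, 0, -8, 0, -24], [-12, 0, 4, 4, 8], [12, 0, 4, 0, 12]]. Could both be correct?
No.

trace(A) = 3 but trace(B) = 4. The trace is a similarity invariant, so A and B are not similar.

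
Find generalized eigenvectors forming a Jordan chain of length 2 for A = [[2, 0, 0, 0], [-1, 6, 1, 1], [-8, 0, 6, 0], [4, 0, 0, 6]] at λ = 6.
v_1 = [[0, -3, 3, -2]]^T, v_2 = [[0, 1, 0, 0]]^T

We seek v_1 ∈ ker((A - 6I)^2) \ ker(A - 6I), then set v_{i+1} = (A - 6I) v_i.

One such chain is v_1 = [[0, -3, 3, -2]]^T, v_2 = [[0, 1, 0, 0]]^T. Check: (A - 6I) v_2 = [[0, 0, 0, 0]]^T = 0.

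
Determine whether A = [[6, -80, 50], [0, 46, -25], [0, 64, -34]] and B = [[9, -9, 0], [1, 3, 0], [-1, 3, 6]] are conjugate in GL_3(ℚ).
Yes.

Two matrices over a field are similar if and only if they have the same invariant factors.

Both A and B have characteristic polynomial (x - 6)^3 and minimal polynomial (x - 6)^2. Computing further, both have invariant factors x - 6, (x - 6)^2. Hence A and B are similar.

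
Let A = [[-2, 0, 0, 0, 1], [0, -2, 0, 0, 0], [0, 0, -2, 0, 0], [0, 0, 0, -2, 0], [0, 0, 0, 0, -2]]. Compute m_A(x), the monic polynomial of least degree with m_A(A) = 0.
The characteristic polynomial factors as (x + 2)^5. The minimal polynomial is ∏(x - λ)^{k_λ} where k_λ is the size of the largest Jordan block at λ.

For λ = -2: rank(A + 2I) = 1, and the largest Jordan block has size 2 (the smallest k with rank((A + 2I)^k) = rank((A + 2I)^(k+1))).

So m_A(x) = (x + 2)^2.

m_A(x) = (x + 2)^2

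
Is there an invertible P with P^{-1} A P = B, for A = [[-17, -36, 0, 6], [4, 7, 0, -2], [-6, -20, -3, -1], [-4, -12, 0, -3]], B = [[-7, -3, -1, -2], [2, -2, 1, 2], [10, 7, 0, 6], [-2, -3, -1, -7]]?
Two matrices over a field are similar if and only if they have the same invariant factors.

Both A and B have characteristic polynomial (x + 3)^2(x + 5)^2 and minimal polynomial (x + 3)^2(x + 5). Computing further, both have invariant factors x + 5, (x + 3)^2(x + 5). Hence A and B are similar.

Yes.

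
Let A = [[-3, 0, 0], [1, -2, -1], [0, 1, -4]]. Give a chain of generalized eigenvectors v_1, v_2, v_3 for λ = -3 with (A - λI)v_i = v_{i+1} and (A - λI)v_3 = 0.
We seek v_1 ∈ ker((A + 3I)^3) \ ker((A + 3I)^2), then set v_{i+1} = (A + 3I) v_i.

One such chain is v_1 = [[1, 0, 0]]^T, v_2 = [[0, 1, 0]]^T, v_3 = [[0, 1, 1]]^T. Check: (A + 3I) v_3 = [[0, 0, 0]]^T = 0.

v_1 = [[1, 0, 0]]^T, v_2 = [[0, 1, 0]]^T, v_3 = [[0, 1, 1]]^T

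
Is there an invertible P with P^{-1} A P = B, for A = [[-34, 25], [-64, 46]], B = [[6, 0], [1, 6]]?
Two matrices over a field are similar if and only if they have the same invariant factors.

Both A and B have characteristic polynomial (x - 6)^2 and minimal polynomial (x - 6)^2. Computing further, both have invariant factors (x - 6)^2. Hence A and B are similar.

Yes.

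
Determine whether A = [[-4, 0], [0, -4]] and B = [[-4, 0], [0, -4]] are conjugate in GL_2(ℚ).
Yes.

Two matrices over a field are similar if and only if they have the same invariant factors.

Both A and B have characteristic polynomial (x + 4)^2 and minimal polynomial x + 4. Computing further, both have invariant factors x + 4, x + 4. Hence A and B are similar.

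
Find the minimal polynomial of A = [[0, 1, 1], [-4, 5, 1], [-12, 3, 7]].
The characteristic polynomial factors as (x - 4)^3. The minimal polynomial is ∏(x - λ)^{k_λ} where k_λ is the size of the largest Jordan block at λ.

For λ = 4: rank(A - 4I) = 1, and the largest Jordan block has size 2 (the smallest k with rank((A - 4I)^k) = rank((A - 4I)^(k+1))).

So m_A(x) = (x - 4)^2.

m_A(x) = (x - 4)^2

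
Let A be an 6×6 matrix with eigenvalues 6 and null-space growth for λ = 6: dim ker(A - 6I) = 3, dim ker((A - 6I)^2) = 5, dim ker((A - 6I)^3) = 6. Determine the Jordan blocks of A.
λ = 6: successive nullity increments [3, 2, 1] count blocks of size ≥ k; block sizes are [3, 2, 1].

Jordan blocks: (6, 3), (6, 2), (6, 1)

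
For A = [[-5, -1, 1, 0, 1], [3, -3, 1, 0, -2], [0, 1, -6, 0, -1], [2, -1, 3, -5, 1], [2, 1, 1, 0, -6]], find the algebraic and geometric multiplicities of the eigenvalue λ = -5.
algebraic multiplicity 5, geometric multiplicity 3

The characteristic polynomial is (x + 5)^5, so the factor x + 5 appears with exponent 5: the algebraic multiplicity is 5.

rank(A + 5I) = 2, so the eigenspace has dimension 5 - 2 = 3: the geometric multiplicity is 3.

Since 3 < 5, A is not diagonalizable.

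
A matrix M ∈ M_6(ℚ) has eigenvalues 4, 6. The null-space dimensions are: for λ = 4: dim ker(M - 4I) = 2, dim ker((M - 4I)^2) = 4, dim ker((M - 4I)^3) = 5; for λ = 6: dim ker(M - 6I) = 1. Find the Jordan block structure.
λ = 4: successive nullity increments [2, 2, 1] count blocks of size ≥ k; block sizes are [3, 2].
λ = 6: successive nullity increments [1] count blocks of size ≥ k; block sizes are [1].

Jordan blocks: (4, 3), (4, 2), (6, 1)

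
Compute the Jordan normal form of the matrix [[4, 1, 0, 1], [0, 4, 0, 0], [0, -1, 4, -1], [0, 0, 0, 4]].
J = [[4, 1, 0, 0], [0, 4, 0, 0], [0, 0, 4, 0], [0, 0, 0, 4]]

The characteristic polynomial is det(xI - A) = (x - 4)^4, so the eigenvalues are 4 (algebraic multiplicity 4).

For λ = 4: rank(A - 4I) = 1, rank((A - 4I)^2) = 0. The eigenspace has dimension 4 - 1 = 3, so there are 3 Jordan blocks; the rank sequence gives block sizes [2, 1, 1].

Assembling the blocks gives the Jordan form J above.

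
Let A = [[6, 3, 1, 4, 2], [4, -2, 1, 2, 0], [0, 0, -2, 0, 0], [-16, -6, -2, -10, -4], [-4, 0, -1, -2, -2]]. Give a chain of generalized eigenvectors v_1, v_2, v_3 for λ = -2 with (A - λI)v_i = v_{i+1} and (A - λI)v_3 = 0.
We seek v_1 ∈ ker((A + 2I)^3) \ ker((A + 2I)^2), then set v_{i+1} = (A + 2I) v_i.

One such chain is v_1 = [[0, 1, 1, 0, -1]]^T, v_2 = [[2, 1, 0, -4, -1]]^T, v_3 = [[1, 0, 0, -2, 0]]^T. Check: (A + 2I) v_3 = [[0, 0, 0, 0, 0]]^T = 0.

v_1 = [[0, 1, 1, 0, -1]]^T, v_2 = [[2, 1, 0, -4, -1]]^T, v_3 = [[1, 0, 0, -2, 0]]^T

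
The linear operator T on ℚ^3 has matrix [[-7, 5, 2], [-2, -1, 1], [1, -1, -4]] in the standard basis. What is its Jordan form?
J = [[-4, 1, 0], [0, -4, 1], [0, 0, -4]]

The characteristic polynomial is det(xI - A) = (x + 4)^3, so the eigenvalues are -4 (algebraic multiplicity 3).

For λ = -4: rank(A + 4I) = 2, rank((A + 4I)^2) = 1, rank((A + 4I)^3) = 0. The eigenspace has dimension 3 - 2 = 1, so there is 1 Jordan block; the rank sequence gives block sizes [3].

Assembling the blocks gives the Jordan form J above.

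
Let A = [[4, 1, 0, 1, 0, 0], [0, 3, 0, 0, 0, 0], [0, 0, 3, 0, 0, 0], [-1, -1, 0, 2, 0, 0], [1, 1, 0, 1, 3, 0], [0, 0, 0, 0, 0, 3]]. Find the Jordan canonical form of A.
J = [[3, 1, 0, 0, 0, 0], [0, 3, 0, 0, 0, 0], [0, 0, 3, 0, 0, 0], [0, 0, 0, 3, 0, 0], [0, 0, 0, 0, 3, 0], [0, 0, 0, 0, 0, 3]]

The characteristic polynomial is det(xI - A) = (x - 3)^6, so the eigenvalues are 3 (algebraic multiplicity 6).

For λ = 3: rank(A - 3I) = 1, rank((A - 3I)^2) = 0. The eigenspace has dimension 6 - 1 = 5, so there are 5 Jordan blocks; the rank sequence gives block sizes [2, 1, 1, 1, 1].

Assembling the blocks gives the Jordan form J above.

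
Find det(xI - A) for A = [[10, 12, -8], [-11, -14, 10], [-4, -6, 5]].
xI - A = [[x - 10, -12, 8], [11, x + 14, -10], [4, 6, x - 5]].

Expanding det(xI - A) along the first row:
det(xI - A) = + (x - 10)·det([[x + 14, -10], [6, x - 5]]) - (-12)·det([[11, -10], [4, x - 5]]) + (8)·det([[11, x + 14], [4, 6]]).

Evaluating gives χ_A(x) = x^3 - x^2 = x^2(x - 1).

χ_A(x) = x^2(x - 1)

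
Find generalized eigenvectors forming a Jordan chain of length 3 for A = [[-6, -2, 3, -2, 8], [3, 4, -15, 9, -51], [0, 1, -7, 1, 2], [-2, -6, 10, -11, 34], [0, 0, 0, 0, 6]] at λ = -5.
We seek v_1 ∈ ker((A + 5I)^3) \ ker((A + 5I)^2), then set v_{i+1} = (A + 5I) v_i.

One such chain is v_1 = [[1, 0, 0, 0, 0]]^T, v_2 = [[-1, 3, 0, -2, 0]]^T, v_3 = [[-1, 6, 1, -4, 0]]^T. Check: (A + 5I) v_3 = [[0, 0, 0, 0, 0]]^T = 0.

v_1 = [[1, 0, 0, 0, 0]]^T, v_2 = [[-1, 3, 0, -2, 0]]^T, v_3 = [[-1, 6, 1, -4, 0]]^T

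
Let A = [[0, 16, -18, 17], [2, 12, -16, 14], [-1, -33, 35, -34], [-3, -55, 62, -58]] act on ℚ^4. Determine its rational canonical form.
R = [[0, 0, 0, -54], [1, 0, 0, -81], [0, 1, 0, -45], [0, 0, 1, -11]]

The invariant factors of A (the non-unit diagonal entries of the Smith normal form of xI - A over ℚ[x]) are (x + 2)(x + 3)^3, each dividing the next. The characteristic polynomial is their product, (x + 2)(x + 3)^3.

The rational canonical form is the block-diagonal matrix of companion matrices C(f_i):
R = [[0, 0, 0, -54], [1, 0, 0, -81], [0, 1, 0, -45], [0, 0, 1, -11]].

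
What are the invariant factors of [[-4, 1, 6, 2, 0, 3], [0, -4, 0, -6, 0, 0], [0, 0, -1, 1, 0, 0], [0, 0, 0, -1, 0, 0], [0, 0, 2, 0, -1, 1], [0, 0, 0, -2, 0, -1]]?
(x + 1)^2, (x + 1)^2(x + 4)^2

The Jordan structure of A has elementary divisors (x + 4)^2, (x + 1)^2, (x + 1)^2. Arranging the block sizes at each eigenvalue in decreasing order and taking row products gives the invariant factors.

Invariant factors (smallest first, each dividing the next): (x + 1)^2, (x + 1)^2(x + 4)^2.

Check: the last factor (x + 1)^2(x + 4)^2 is the minimal polynomial, and the product (x + 1)^4(x + 4)^2 is the characteristic polynomial.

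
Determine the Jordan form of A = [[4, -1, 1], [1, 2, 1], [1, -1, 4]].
J = [[3, 0, 0], [0, 3, 0], [0, 0, 4]]

The characteristic polynomial is det(xI - A) = (x - 4)(x - 3)^2, so the eigenvalues are 3 (algebraic multiplicity 2), 4 (algebraic multiplicity 1).

For λ = 3: rank(A - 3I) = 1. The eigenspace has dimension 3 - 1 = 2, so there are 2 Jordan blocks; the rank sequence gives block sizes [1, 1].

For λ = 4: algebraic multiplicity 1 gives one 1×1 block.

Assembling the blocks gives the Jordan form J above.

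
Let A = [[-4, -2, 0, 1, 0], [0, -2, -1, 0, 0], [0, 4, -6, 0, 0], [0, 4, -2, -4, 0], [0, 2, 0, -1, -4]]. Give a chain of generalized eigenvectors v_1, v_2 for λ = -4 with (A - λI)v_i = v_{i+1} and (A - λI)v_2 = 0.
v_1 = [[0, 0, 0, 1, 0]]^T, v_2 = [[1, 0, 0, 0, -1]]^T

We seek v_1 ∈ ker((A + 4I)^2) \ ker(A + 4I), then set v_{i+1} = (A + 4I) v_i.

One such chain is v_1 = [[0, 0, 0, 1, 0]]^T, v_2 = [[1, 0, 0, 0, -1]]^T. Check: (A + 4I) v_2 = [[0, 0, 0, 0, 0]]^T = 0.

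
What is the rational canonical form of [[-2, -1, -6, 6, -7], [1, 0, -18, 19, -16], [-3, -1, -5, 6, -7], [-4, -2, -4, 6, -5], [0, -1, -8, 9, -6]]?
The invariant factors of A (the non-unit diagonal entries of the Smith normal form of xI - A over ℚ[x]) are x - 1, (x - 1)^2(x + 5)^2, each dividing the next. The characteristic polynomial is their product, (x - 1)^3(x + 5)^2.

The rational canonical form is the block-diagonal matrix of companion matrices C(f_i):
R = [[1, 0, 0, 0, 0], [0, 0, 0, 0, -25], [0, 1, 0, 0, 40], [0, 0, 1, 0, -6], [0, 0, 0, 1, -8]].

R = [[1, 0, 0, 0, 0], [0, 0, 0, 0, -25], [0, 1, 0, 0, 40], [0, 0, 1, 0, -6], [0, 0, 0, 1, -8]]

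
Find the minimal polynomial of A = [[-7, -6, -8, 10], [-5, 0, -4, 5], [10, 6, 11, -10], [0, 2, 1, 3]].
m_A(x) = (x - 3)^2(x + 2)

The characteristic polynomial factors as (x - 3)^3(x + 2). The minimal polynomial is ∏(x - λ)^{k_λ} where k_λ is the size of the largest Jordan block at λ.

For λ = -2: rank(A + 2I) = 3, and the largest Jordan block has size 1 (the smallest k with rank((A + 2I)^k) = rank((A + 2I)^(k+1))).
For λ = 3: rank(A - 3I) = 2, and the largest Jordan block has size 2 (the smallest k with rank((A - 3I)^k) = rank((A - 3I)^(k+1))).

So m_A(x) = (x - 3)^2(x + 2).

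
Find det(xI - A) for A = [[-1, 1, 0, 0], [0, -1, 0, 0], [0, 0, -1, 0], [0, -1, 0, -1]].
xI - A = [[x + 1, -1, 0, 0], [0, x + 1, 0, 0], [0, 0, x + 1, 0], [0, 1, 0, x + 1]].

Expanding det(xI - A) along the first row:
det(xI - A) = + (x + 1)·det([[x + 1, 0, 0], [0, x + 1, 0], [1, 0, x + 1]]) - (-1)·det([[0, 0, 0], [0, x + 1, 0], [0, 0, x + 1]]) + (0)·det([[0, x + 1, 0], [0, 0, 0], [0, 1, x + 1]]) - (0)·det([[0, x + 1, 0], [0, 0, x + 1], [0, 1, 0]]).

Evaluating gives χ_A(x) = x^4 + 4x^3 + 6x^2 + 4x + 1 = (x + 1)^4.

χ_A(x) = (x + 1)^4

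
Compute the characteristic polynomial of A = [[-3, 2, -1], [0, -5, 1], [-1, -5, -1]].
χ_A(x) = (x + 3)^3

xI - A = [[x + 3, -2, 1], [0, x + 5, -1], [1, 5, x + 1]].

Expanding det(xI - A) along the first row:
det(xI - A) = + (x + 3)·det([[x + 5, -1], [5, x + 1]]) - (-2)·det([[0, -1], [1, x + 1]]) + (1)·det([[0, x + 5], [1, 5]]).

Evaluating gives χ_A(x) = x^3 + 9x^2 + 27x + 27 = (x + 3)^3.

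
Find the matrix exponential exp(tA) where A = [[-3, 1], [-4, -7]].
A has Jordan form J = [[-5, 1], [0, -5]] with A = PJP^{-1}, so e^{tA} = P e^{tJ} P^{-1}.

For a Jordan block J_k(λ), e^{tJ_k(λ)} = e^{λt} · (I + tN + t^2 N^2/2! + ... + t^{k-1} N^{k-1}/(k-1)!) where N is the nilpotent superdiagonal part.

Assembling the blocks and conjugating back gives the entries of e^{tA} as shown above.

e^{tA} = [[(2*t + 1)*e^{-5*t}, t*e^{-5*t}], [-4*t*e^{-5*t}, (1 - 2*t)*e^{-5*t}]]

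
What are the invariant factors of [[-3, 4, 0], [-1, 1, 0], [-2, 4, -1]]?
The Jordan structure of A has elementary divisors (x + 1)^2, (x + 1). Arranging the block sizes at each eigenvalue in decreasing order and taking row products gives the invariant factors.

Invariant factors (smallest first, each dividing the next): x + 1, (x + 1)^2.

Check: the last factor (x + 1)^2 is the minimal polynomial, and the product (x + 1)^3 is the characteristic polynomial.

x + 1, (x + 1)^2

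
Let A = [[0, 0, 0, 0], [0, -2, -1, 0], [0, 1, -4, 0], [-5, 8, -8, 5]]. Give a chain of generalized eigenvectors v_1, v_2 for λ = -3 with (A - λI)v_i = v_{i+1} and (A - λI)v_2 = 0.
v_1 = [[0, 1, 0, -1]]^T, v_2 = [[0, 1, 1, 0]]^T

We seek v_1 ∈ ker((A + 3I)^2) \ ker(A + 3I), then set v_{i+1} = (A + 3I) v_i.

One such chain is v_1 = [[0, 1, 0, -1]]^T, v_2 = [[0, 1, 1, 0]]^T. Check: (A + 3I) v_2 = [[0, 0, 0, 0]]^T = 0.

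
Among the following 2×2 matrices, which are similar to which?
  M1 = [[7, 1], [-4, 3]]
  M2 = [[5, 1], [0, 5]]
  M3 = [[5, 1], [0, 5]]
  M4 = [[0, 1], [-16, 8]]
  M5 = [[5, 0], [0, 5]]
3 classes: {M1, M2, M3}, {M4}, {M5}

Characteristic polynomials: χ_{M1} = (x - 5)^2, χ_{M2} = (x - 5)^2, χ_{M3} = (x - 5)^2, χ_{M4} = (x - 4)^2, χ_{M5} = (x - 5)^2.

{M1, M2, M3}: invariant factors (x - 5)^2.

{M4}: invariant factors (x - 4)^2.

{M5}: invariant factors x - 5, x - 5.

Matrices are similar if and only if their invariant-factor lists agree; the partition into similarity classes is {M1, M2, M3}, {M4}, {M5}.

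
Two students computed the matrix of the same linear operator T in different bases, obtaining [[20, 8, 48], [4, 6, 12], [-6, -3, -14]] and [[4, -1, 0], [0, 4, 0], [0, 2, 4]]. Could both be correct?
Two matrices over a field are similar if and only if they have the same invariant factors.

Both A and B have characteristic polynomial (x - 4)^3 and minimal polynomial (x - 4)^2. Computing further, both have invariant factors x - 4, (x - 4)^2. Hence A and B are similar.

Yes.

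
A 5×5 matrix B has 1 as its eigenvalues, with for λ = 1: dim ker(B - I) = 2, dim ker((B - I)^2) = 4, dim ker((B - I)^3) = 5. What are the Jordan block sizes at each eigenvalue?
λ = 1: successive nullity increments [2, 2, 1] count blocks of size ≥ k; block sizes are [3, 2].

Jordan blocks: (1, 3), (1, 2)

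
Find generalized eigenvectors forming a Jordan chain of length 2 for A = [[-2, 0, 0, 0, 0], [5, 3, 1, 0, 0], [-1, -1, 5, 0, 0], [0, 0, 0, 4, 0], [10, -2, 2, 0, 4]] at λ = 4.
We seek v_1 ∈ ker((A - 4I)^2) \ ker(A - 4I), then set v_{i+1} = (A - 4I) v_i.

One such chain is v_1 = [[0, 0, 1, 0, -1]]^T, v_2 = [[0, 1, 1, 0, 2]]^T. Check: (A - 4I) v_2 = [[0, 0, 0, 0, 0]]^T = 0.

v_1 = [[0, 0, 1, 0, -1]]^T, v_2 = [[0, 1, 1, 0, 2]]^T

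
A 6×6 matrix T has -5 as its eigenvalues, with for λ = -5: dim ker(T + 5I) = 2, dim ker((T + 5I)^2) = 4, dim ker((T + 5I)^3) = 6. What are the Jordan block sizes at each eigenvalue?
Jordan blocks: (-5, 3), (-5, 3)

λ = -5: successive nullity increments [2, 2, 2] count blocks of size ≥ k; block sizes are [3, 3].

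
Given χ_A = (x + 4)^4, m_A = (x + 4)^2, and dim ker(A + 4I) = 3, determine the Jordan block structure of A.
λ = -4: algebraic multiplicity 4 (exponent in χ_A), largest block size 2 (exponent in m_A), 3 blocks (geometric multiplicity). These force block sizes [2, 1, 1].

Jordan blocks: (-4, 2), (-4, 1), (-4, 1)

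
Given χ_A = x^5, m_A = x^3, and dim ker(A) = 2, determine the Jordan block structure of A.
Jordan blocks: (0, 3), (0, 2)

λ = 0: algebraic multiplicity 5 (exponent in χ_A), largest block size 3 (exponent in m_A), 2 blocks (geometric multiplicity). These force block sizes [3, 2].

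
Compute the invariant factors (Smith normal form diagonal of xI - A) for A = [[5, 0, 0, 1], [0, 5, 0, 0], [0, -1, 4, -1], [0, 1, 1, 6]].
The Jordan structure of A has elementary divisors (x - 5)^3, (x - 5). Arranging the block sizes at each eigenvalue in decreasing order and taking row products gives the invariant factors.

Invariant factors (smallest first, each dividing the next): x - 5, (x - 5)^3.

Check: the last factor (x - 5)^3 is the minimal polynomial, and the product (x - 5)^4 is the characteristic polynomial.

x - 5, (x - 5)^3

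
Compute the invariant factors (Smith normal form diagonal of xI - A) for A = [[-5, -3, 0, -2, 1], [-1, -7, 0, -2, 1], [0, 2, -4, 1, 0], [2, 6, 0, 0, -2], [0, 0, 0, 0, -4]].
The Jordan structure of A has elementary divisors (x + 4)^2, (x + 4)^2, (x + 4). Arranging the block sizes at each eigenvalue in decreasing order and taking row products gives the invariant factors.

Invariant factors (smallest first, each dividing the next): x + 4, (x + 4)^2, (x + 4)^2.

Check: the last factor (x + 4)^2 is the minimal polynomial, and the product (x + 4)^5 is the characteristic polynomial.

x + 4, (x + 4)^2, (x + 4)^2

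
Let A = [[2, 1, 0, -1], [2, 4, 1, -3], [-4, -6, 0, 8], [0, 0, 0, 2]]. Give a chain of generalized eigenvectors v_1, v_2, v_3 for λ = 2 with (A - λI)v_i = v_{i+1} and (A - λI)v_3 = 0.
We seek v_1 ∈ ker((A - 2I)^3) \ ker((A - 2I)^2), then set v_{i+1} = (A - 2I) v_i.

One such chain is v_1 = [[0, 0, 1, 0]]^T, v_2 = [[0, 1, -2, 0]]^T, v_3 = [[1, 0, -2, 0]]^T. Check: (A - 2I) v_3 = [[0, 0, 0, 0]]^T = 0.

v_1 = [[0, 0, 1, 0]]^T, v_2 = [[0, 1, -2, 0]]^T, v_3 = [[1, 0, -2, 0]]^T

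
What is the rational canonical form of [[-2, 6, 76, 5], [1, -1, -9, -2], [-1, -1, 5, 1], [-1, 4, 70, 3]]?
The invariant factors of A (the non-unit diagonal entries of the Smith normal form of xI - A over ℚ[x]) are (x - 6)(x + 2)(x^2 - x + 5), each dividing the next. The characteristic polynomial is their product, (x - 6)(x + 2)(x^2 - x + 5).

The rational canonical form is the block-diagonal matrix of companion matrices C(f_i):
R = [[0, 0, 0, 60], [1, 0, 0, 8], [0, 1, 0, 3], [0, 0, 1, 5]].

Note the characteristic polynomial does not split into linear factors over ℚ, so A has no Jordan form over ℚ; the rational canonical form exists over any field.

R = [[0, 0, 0, 60], [1, 0, 0, 8], [0, 1, 0, 3], [0, 0, 1, 5]]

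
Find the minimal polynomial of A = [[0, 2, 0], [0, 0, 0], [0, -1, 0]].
The characteristic polynomial factors as x^3. The minimal polynomial is ∏(x - λ)^{k_λ} where k_λ is the size of the largest Jordan block at λ.

For λ = 0: rank(A) = 1, and the largest Jordan block has size 2 (the smallest k with rank(A^k) = rank(A^(k+1))).

So m_A(x) = x^2.

m_A(x) = x^2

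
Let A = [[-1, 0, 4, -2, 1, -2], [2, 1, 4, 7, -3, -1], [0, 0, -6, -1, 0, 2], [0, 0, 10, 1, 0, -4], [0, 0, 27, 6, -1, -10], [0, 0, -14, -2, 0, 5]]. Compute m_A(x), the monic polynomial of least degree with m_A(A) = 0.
m_A(x) = x(x - 1)^2(x + 1)^3

The characteristic polynomial factors as x(x - 1)^2(x + 1)^3. The minimal polynomial is ∏(x - λ)^{k_λ} where k_λ is the size of the largest Jordan block at λ.

For λ = -1: rank(A + I) = 5, and the largest Jordan block has size 3 (the smallest k with rank((A + I)^k) = rank((A + I)^(k+1))).
For λ = 0: rank(A) = 5, and the largest Jordan block has size 1 (the smallest k with rank(A^k) = rank(A^(k+1))).
For λ = 1: rank(A - I) = 5, and the largest Jordan block has size 2 (the smallest k with rank((A - I)^k) = rank((A - I)^(k+1))).

So m_A(x) = x(x - 1)^2(x + 1)^3.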